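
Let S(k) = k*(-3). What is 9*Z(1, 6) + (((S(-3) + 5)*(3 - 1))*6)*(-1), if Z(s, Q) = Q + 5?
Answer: -69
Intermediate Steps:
S(k) = -3*k
Z(s, Q) = 5 + Q
9*Z(1, 6) + (((S(-3) + 5)*(3 - 1))*6)*(-1) = 9*(5 + 6) + (((-3*(-3) + 5)*(3 - 1))*6)*(-1) = 9*11 + (((9 + 5)*2)*6)*(-1) = 99 + ((14*2)*6)*(-1) = 99 + (28*6)*(-1) = 99 + 168*(-1) = 99 - 168 = -69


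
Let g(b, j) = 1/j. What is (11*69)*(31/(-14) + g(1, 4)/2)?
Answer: -88803/56 ≈ -1585.8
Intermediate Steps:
(11*69)*(31/(-14) + g(1, 4)/2) = (11*69)*(31/(-14) + 1/(4*2)) = 759*(31*(-1/14) + (1/4)*(1/2)) = 759*(-31/14 + 1/8) = 759*(-117/56) = -88803/56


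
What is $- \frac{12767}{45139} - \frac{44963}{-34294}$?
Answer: $\frac{1591753359}{1547996866} \approx 1.0283$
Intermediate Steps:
$- \frac{12767}{45139} - \frac{44963}{-34294} = \left(-12767\right) \frac{1}{45139} - - \frac{44963}{34294} = - \frac{12767}{45139} + \frac{44963}{34294} = \frac{1591753359}{1547996866}$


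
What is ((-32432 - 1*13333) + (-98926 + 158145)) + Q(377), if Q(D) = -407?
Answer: 13047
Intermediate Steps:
((-32432 - 1*13333) + (-98926 + 158145)) + Q(377) = ((-32432 - 1*13333) + (-98926 + 158145)) - 407 = ((-32432 - 13333) + 59219) - 407 = (-45765 + 59219) - 407 = 13454 - 407 = 13047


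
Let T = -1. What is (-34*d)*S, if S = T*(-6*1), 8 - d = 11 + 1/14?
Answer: 4386/7 ≈ 626.57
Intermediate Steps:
d = -43/14 (d = 8 - (11 + 1/14) = 8 - 1*155/14 = 8 - 155/14 = -43/14 ≈ -3.0714)
S = 6 (S = -(-6) = -1*(-6) = 6)
(-34*d)*S = -34*(-43/14)*6 = (731/7)*6 = 4386/7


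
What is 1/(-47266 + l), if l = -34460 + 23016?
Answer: -1/58710 ≈ -1.7033e-5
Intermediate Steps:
l = -11444
1/(-47266 + l) = 1/(-47266 - 11444) = 1/(-58710) = -1/58710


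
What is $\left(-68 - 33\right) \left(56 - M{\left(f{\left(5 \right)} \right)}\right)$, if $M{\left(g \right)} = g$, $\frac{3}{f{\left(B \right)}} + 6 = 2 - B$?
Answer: $- \frac{17069}{3} \approx -5689.7$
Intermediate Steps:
$f{\left(B \right)} = \frac{3}{-4 - B}$ ($f{\left(B \right)} = \frac{3}{-6 - \left(-2 + B\right)} = \frac{3}{-4 - B}$)
$\left(-68 - 33\right) \left(56 - M{\left(f{\left(5 \right)} \right)}\right) = \left(-68 - 33\right) \left(56 - - \frac{3}{4 + 5}\right) = - 101 \left(56 - - \frac{3}{9}\right) = - 101 \left(56 - \left(-3\right) \frac{1}{9}\right) = - 101 \left(56 - - \frac{1}{3}\right) = - 101 \left(56 + \frac{1}{3}\right) = \left(-101\right) \frac{169}{3} = - \frac{17069}{3}$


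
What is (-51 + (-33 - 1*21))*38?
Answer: -3990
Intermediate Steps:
(-51 + (-33 - 1*21))*38 = (-51 + (-33 - 21))*38 = (-51 - 54)*38 = -105*38 = -3990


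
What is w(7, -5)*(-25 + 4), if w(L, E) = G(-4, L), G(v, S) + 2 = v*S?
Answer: 630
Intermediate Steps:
G(v, S) = -2 + S*v (G(v, S) = -2 + v*S = -2 + S*v)
w(L, E) = -2 - 4*L (w(L, E) = -2 + L*(-4) = -2 - 4*L)
w(7, -5)*(-25 + 4) = (-2 - 4*7)*(-25 + 4) = (-2 - 28)*(-21) = -30*(-21) = 630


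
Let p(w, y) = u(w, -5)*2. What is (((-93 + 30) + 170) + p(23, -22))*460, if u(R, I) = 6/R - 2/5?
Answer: 49092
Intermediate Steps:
u(R, I) = -⅖ + 6/R (u(R, I) = 6/R - 2*⅕ = 6/R - ⅖ = -⅖ + 6/R)
p(w, y) = -⅘ + 12/w (p(w, y) = (-⅖ + 6/w)*2 = -⅘ + 12/w)
(((-93 + 30) + 170) + p(23, -22))*460 = (((-93 + 30) + 170) + (-⅘ + 12/23))*460 = ((-63 + 170) + (-⅘ + 12*(1/23)))*460 = (107 + (-⅘ + 12/23))*460 = (107 - 32/115)*460 = (12273/115)*460 = 49092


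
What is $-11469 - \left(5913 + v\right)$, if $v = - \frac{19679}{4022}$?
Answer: $- \frac{69890725}{4022} \approx -17377.0$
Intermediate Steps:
$v = - \frac{19679}{4022}$ ($v = \left(-19679\right) \frac{1}{4022} = - \frac{19679}{4022} \approx -4.8928$)
$-11469 - \left(5913 + v\right) = -11469 - \left(5913 - \frac{19679}{4022}\right) = -11469 - \frac{23762407}{4022} = - \frac{69890725}{4022}$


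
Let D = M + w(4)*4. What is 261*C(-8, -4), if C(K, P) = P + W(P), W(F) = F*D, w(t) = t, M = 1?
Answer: -18792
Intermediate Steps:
D = 17 (D = 1 + 4*4 = 1 + 16 = 17)
W(F) = 17*F (W(F) = F*17 = 17*F)
C(K, P) = 18*P (C(K, P) = P + 17*P = 18*P)
261*C(-8, -4) = 261*(18*(-4)) = 261*(-72) = -18792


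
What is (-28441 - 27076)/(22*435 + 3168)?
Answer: -5047/1158 ≈ -4.3584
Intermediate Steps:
(-28441 - 27076)/(22*435 + 3168) = -55517/(9570 + 3168) = -55517/12738 = -55517*1/12738 = -5047/1158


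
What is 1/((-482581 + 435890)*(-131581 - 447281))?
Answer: 1/27027645642 ≈ 3.6999e-11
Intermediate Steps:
1/((-482581 + 435890)*(-131581 - 447281)) = 1/(-46691*(-578862)) = 1/27027645642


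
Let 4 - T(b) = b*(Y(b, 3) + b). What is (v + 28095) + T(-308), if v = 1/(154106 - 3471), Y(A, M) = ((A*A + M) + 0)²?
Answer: 417548503827668846/150635 ≈ 2.7719e+12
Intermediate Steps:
Y(A, M) = (M + A²)² (Y(A, M) = ((A² + M) + 0)² = ((M + A²) + 0)² = (M + A²)²)
T(b) = 4 - b*(b + (3 + b²)²) (T(b) = 4 - b*((3 + b²)² + b) = 4 - b*(b + (3 + b²)²))
v = 1/150635 ≈ 6.6386e-6
(v + 28095) + T(-308) = (1/150635 + 28095) + (4 - 1*(-308)² - 1*(-308)*(3 + (-308)²)²) = 4232090326/150635 + (4 - 1*94864 - 1*(-308)*(3 + 94864)²) = 4232090326/150635 + (4 - 94864 - 1*(-308)*94867²) = 4232090326/150635 + (4 - 94864 - 1*(-308)*8999747689) = 4232090326/150635 + (4 - 94864 + 2771922288212) = 4232090326/150635 + 2771922193352 = 417548503827668846/150635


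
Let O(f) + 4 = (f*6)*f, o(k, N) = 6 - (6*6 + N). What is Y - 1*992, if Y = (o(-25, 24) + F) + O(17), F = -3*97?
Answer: 393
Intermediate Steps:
o(k, N) = -30 - N (o(k, N) = 6 - (36 + N) = 6 + (-36 - N) = -30 - N)
O(f) = -4 + 6*f² (O(f) = -4 + (f*6)*f = -4 + (6*f)*f = -4 + 6*f²)
F = -291
Y = 1385 (Y = ((-30 - 1*24) - 291) + (-4 + 6*17²) = ((-30 - 24) - 291) + (-4 + 6*289) = (-54 - 291) + (-4 + 1734) = -345 + 1730 = 1385)
Y - 1*992 = 1385 - 1*992 = 1385 - 992 = 393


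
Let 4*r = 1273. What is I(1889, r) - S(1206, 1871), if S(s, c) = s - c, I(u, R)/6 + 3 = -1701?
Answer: -9559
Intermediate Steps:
r = 1273/4 (r = (¼)*1273 = 1273/4 ≈ 318.25)
I(u, R) = -10224 (I(u, R) = -18 + 6*(-1701) = -18 - 10206 = -10224)
I(1889, r) - S(1206, 1871) = -10224 - (1206 - 1*1871) = -10224 - (1206 - 1871) = -10224 - 1*(-665) = -10224 + 665 = -9559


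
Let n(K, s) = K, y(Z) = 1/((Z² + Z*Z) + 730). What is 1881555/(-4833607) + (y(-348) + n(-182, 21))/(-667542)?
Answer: -304920538428658775/783872419798134372 ≈ -0.38899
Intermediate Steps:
y(Z) = 1/(730 + 2*Z²) (y(Z) = 1/((Z² + Z²) + 730) = 1/(2*Z² + 730) = 1/(730 + 2*Z²))
1881555/(-4833607) + (y(-348) + n(-182, 21))/(-667542) = 1881555/(-4833607) + (1/(2*(365 + (-348)²)) - 182)/(-667542) = 1881555*(-1/4833607) + (1/(2*(365 + 121104)) - 182)*(-1/667542) = -1881555/4833607 + ((½)/121469 - 182)*(-1/667542) = -1881555/4833607 + ((½)*(1/121469) - 182)*(-1/667542) = -1881555/4833607 + (1/242938 - 182)*(-1/667542) = -1881555/4833607 - 44214715/242938*(-1/667542) = -1881555/4833607 + 44214715/162171318396 = -304920538428658775/783872419798134372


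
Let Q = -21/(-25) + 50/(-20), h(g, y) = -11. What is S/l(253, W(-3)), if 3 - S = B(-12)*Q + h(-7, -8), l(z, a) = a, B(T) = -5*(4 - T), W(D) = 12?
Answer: -99/10 ≈ -9.9000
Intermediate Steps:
B(T) = -20 + 5*T
Q = -83/50 (Q = -21*(-1/25) + 50*(-1/20) = 21/25 - 5/2 = -83/50 ≈ -1.6600)
S = -594/5 (S = 3 - ((-20 + 5*(-12))*(-83/50) - 11) = 3 - ((-20 - 60)*(-83/50) - 11) = 3 - (-80*(-83/50) - 11) = 3 - (664/5 - 11) = 3 - 1*609/5 = 3 - 609/5 = -594/5 ≈ -118.80)
S/l(253, W(-3)) = -594/5/12 = -594/5*1/12 = -99/10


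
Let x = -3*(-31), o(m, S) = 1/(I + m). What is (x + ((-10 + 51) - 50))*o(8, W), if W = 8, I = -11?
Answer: -28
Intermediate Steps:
o(m, S) = 1/(-11 + m)
x = 93
(x + ((-10 + 51) - 50))*o(8, W) = (93 + ((-10 + 51) - 50))/(-11 + 8) = (93 + (41 - 50))/(-3) = (93 - 9)*(-⅓) = 84*(-⅓) = -28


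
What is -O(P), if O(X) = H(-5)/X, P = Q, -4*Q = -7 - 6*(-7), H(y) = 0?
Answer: 0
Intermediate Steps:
Q = -35/4 (Q = -(-7 - 6*(-7))/4 = -(-7 + 42)/4 = -¼*35 = -35/4 ≈ -8.7500)
P = -35/4 ≈ -8.7500
O(X) = 0 (O(X) = 0/X = 0)
-O(P) = -1*0 = 0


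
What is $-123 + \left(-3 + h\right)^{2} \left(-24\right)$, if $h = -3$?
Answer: $-987$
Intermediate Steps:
$-123 + \left(-3 + h\right)^{2} \left(-24\right) = -123 + \left(-3 - 3\right)^{2} \left(-24\right) = -123 + \left(-6\right)^{2} \left(-24\right) = -123 + 36 \left(-24\right) = -123 - 864 = -987$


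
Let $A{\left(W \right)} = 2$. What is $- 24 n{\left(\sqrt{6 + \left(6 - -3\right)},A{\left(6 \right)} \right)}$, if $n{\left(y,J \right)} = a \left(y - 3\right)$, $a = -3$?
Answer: $-216 + 72 \sqrt{15} \approx 62.855$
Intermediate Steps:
$n{\left(y,J \right)} = 9 - 3 y$ ($n{\left(y,J \right)} = - 3 \left(y - 3\right) = - 3 \left(-3 + y\right) = 9 - 3 y$)
$- 24 n{\left(\sqrt{6 + \left(6 - -3\right)},A{\left(6 \right)} \right)} = - 24 \left(9 - 3 \sqrt{6 + \left(6 - -3\right)}\right) = - 24 \left(9 - 3 \sqrt{6 + \left(6 + 3\right)}\right) = - 24 \left(9 - 3 \sqrt{6 + 9}\right) = - 24 \left(9 - 3 \sqrt{15}\right) = -216 + 72 \sqrt{15}$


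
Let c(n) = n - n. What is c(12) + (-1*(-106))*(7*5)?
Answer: 3710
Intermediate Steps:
c(n) = 0
c(12) + (-1*(-106))*(7*5) = 0 + (-1*(-106))*(7*5) = 0 + 106*35 = 0 + 3710 = 3710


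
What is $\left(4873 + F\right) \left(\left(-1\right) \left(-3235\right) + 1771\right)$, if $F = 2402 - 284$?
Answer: $34996946$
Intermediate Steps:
$F = 2118$ ($F = 2402 - 284 = 2118$)
$\left(4873 + F\right) \left(\left(-1\right) \left(-3235\right) + 1771\right) = \left(4873 + 2118\right) \left(\left(-1\right) \left(-3235\right) + 1771\right) = 6991 \left(3235 + 1771\right) = 6991 \cdot 5006 = 34996946$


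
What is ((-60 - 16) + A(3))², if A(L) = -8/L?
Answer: 55696/9 ≈ 6188.4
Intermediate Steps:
((-60 - 16) + A(3))² = ((-60 - 16) - 8/3)² = (-76 - 8*⅓)² = (-76 - 8/3)² = (-236/3)² = 55696/9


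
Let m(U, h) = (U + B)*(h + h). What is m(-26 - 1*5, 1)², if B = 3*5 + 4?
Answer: 576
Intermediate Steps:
B = 19 (B = 15 + 4 = 19)
m(U, h) = 2*h*(19 + U) (m(U, h) = (U + 19)*(h + h) = (19 + U)*(2*h) = 2*h*(19 + U))
m(-26 - 1*5, 1)² = (2*1*(19 + (-26 - 1*5)))² = (2*1*(19 + (-26 - 5)))² = (2*1*(19 - 31))² = (2*1*(-12))² = (-24)² = 576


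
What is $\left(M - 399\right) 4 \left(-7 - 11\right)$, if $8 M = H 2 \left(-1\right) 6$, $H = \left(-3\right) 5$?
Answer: $27108$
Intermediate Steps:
$H = -15$
$M = \frac{45}{2}$ ($M = \frac{- 15 \cdot 2 \left(-1\right) 6}{8} = \frac{\left(-15\right) \left(-2\right) 6}{8} = \frac{30 \cdot 6}{8} = \frac{1}{8} \cdot 180 = \frac{45}{2} \approx 22.5$)
$\left(M - 399\right) 4 \left(-7 - 11\right) = \left(\frac{45}{2} - 399\right) 4 \left(-7 - 11\right) = - \frac{753 \cdot 4 \left(-18\right)}{2} = \left(- \frac{753}{2}\right) \left(-72\right) = 27108$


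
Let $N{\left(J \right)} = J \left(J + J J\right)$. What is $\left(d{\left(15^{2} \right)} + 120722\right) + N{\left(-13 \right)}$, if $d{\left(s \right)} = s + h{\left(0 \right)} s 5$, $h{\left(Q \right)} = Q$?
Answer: $118919$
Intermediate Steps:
$N{\left(J \right)} = J \left(J + J^{2}\right)$
$d{\left(s \right)} = s$ ($d{\left(s \right)} = s + 0 s 5 = s + 0 \cdot 5 = s + 0 = s$)
$\left(d{\left(15^{2} \right)} + 120722\right) + N{\left(-13 \right)} = \left(15^{2} + 120722\right) + \left(-13\right)^{2} \left(1 - 13\right) = \left(225 + 120722\right) + 169 \left(-12\right) = 120947 - 2028 = 118919$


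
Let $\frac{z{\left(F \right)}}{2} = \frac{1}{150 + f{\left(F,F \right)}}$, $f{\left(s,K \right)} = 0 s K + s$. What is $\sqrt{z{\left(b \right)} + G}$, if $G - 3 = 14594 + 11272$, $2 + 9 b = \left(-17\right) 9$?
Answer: $\frac{\sqrt{36941600235}}{1195} \approx 160.84$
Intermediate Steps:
$f{\left(s,K \right)} = s$ ($f{\left(s,K \right)} = 0 K + s = 0 + s = s$)
$b = - \frac{155}{9}$ ($b = - \frac{2}{9} + \frac{\left(-17\right) 9}{9} = - \frac{2}{9} + \frac{1}{9} \left(-153\right) = - \frac{2}{9} - 17 = - \frac{155}{9} \approx -17.222$)
$z{\left(F \right)} = \frac{2}{150 + F}$
$G = 25869$ ($G = 3 + \left(14594 + 11272\right) = 3 + 25866 = 25869$)
$\sqrt{z{\left(b \right)} + G} = \sqrt{\frac{2}{150 - \frac{155}{9}} + 25869} = \sqrt{\frac{2}{\frac{1195}{9}} + 25869} = \sqrt{2 \cdot \frac{9}{1195} + 25869} = \sqrt{\frac{18}{1195} + 25869} = \sqrt{\frac{30913473}{1195}} = \frac{\sqrt{36941600235}}{1195}$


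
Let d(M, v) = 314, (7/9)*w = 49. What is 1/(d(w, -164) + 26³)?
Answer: 1/17890 ≈ 5.5897e-5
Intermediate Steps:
w = 63 (w = (9/7)*49 = 63)
1/(d(w, -164) + 26³) = 1/(314 + 26³) = 1/(314 + 17576) = 1/17890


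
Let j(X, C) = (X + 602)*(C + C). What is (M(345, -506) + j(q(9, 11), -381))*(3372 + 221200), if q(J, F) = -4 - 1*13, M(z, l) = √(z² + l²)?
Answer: -100107460440 + 5165156*√709 ≈ -9.9970e+10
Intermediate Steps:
M(z, l) = √(l² + z²)
q(J, F) = -17 (q(J, F) = -4 - 13 = -17)
j(X, C) = 2*C*(602 + X) (j(X, C) = (602 + X)*(2*C) = 2*C*(602 + X))
(M(345, -506) + j(q(9, 11), -381))*(3372 + 221200) = (√((-506)² + 345²) + 2*(-381)*(602 - 17))*(3372 + 221200) = (√(256036 + 119025) + 2*(-381)*585)*224572 = (√375061 - 445770)*224572 = (23*√709 - 445770)*224572 = (-445770 + 23*√709)*224572 = -100107460440 + 5165156*√709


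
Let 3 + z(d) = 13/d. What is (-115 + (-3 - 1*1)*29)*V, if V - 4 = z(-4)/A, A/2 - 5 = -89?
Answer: -29843/32 ≈ -932.59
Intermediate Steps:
A = -168 (A = 10 + 2*(-89) = 10 - 178 = -168)
z(d) = -3 + 13/d
V = 2713/672 (V = 4 + (-3 + 13/(-4))/(-168) = 4 + (-3 + 13*(-1/4))*(-1/168) = 4 + (-3 - 13/4)*(-1/168) = 4 - 25/4*(-1/168) = 4 + 25/672 = 2713/672 ≈ 4.0372)
(-115 + (-3 - 1*1)*29)*V = (-115 + (-3 - 1*1)*29)*(2713/672) = (-115 + (-3 - 1)*29)*(2713/672) = (-115 - 4*29)*(2713/672) = (-115 - 116)*(2713/672) = -231*2713/672 = -29843/32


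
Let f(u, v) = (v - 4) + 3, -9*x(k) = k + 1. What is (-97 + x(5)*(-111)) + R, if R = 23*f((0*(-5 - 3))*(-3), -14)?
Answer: -368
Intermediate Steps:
x(k) = -⅑ - k/9 (x(k) = -(k + 1)/9 = -(1 + k)/9 = -⅑ - k/9)
f(u, v) = -1 + v (f(u, v) = (-4 + v) + 3 = -1 + v)
R = -345 (R = 23*(-1 - 14) = 23*(-15) = -345)
(-97 + x(5)*(-111)) + R = (-97 + (-⅑ - ⅑*5)*(-111)) - 345 = (-97 + (-⅑ - 5/9)*(-111)) - 345 = (-97 - ⅔*(-111)) - 345 = (-97 + 74) - 345 = -23 - 345 = -368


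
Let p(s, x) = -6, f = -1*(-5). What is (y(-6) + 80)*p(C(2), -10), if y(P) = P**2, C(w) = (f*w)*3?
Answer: -696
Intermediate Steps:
f = 5
C(w) = 15*w (C(w) = (5*w)*3 = 15*w)
(y(-6) + 80)*p(C(2), -10) = ((-6)**2 + 80)*(-6) = (36 + 80)*(-6) = 116*(-6) = -696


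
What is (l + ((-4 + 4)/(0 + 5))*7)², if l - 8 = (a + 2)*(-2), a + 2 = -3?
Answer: 196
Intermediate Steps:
a = -5 (a = -2 - 3 = -5)
l = 14 (l = 8 + (-5 + 2)*(-2) = 8 - 3*(-2) = 8 + 6 = 14)
(l + ((-4 + 4)/(0 + 5))*7)² = (14 + ((-4 + 4)/(0 + 5))*7)² = (14 + (0/5)*7)² = (14 + (0*(⅕))*7)² = (14 + 0*7)² = (14 + 0)² = 14² = 196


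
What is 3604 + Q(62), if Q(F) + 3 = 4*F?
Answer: 3849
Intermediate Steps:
Q(F) = -3 + 4*F
3604 + Q(62) = 3604 + (-3 + 4*62) = 3604 + (-3 + 248) = 3604 + 245 = 3849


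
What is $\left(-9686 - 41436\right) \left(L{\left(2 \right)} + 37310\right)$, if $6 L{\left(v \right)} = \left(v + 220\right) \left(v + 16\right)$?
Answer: $-1941409072$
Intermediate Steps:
$L{\left(v \right)} = \frac{\left(16 + v\right) \left(220 + v\right)}{6}$ ($L{\left(v \right)} = \frac{\left(v + 220\right) \left(v + 16\right)}{6} = \frac{\left(220 + v\right) \left(16 + v\right)}{6} = \frac{\left(16 + v\right) \left(220 + v\right)}{6}$)
$\left(-9686 - 41436\right) \left(L{\left(2 \right)} + 37310\right) = \left(-9686 - 41436\right) \left(\left(\frac{1760}{3} + \frac{2^{2}}{6} + \frac{118}{3} \cdot 2\right) + 37310\right) = - 51122 \left(\left(\frac{1760}{3} + \frac{1}{6} \cdot 4 + \frac{236}{3}\right) + 37310\right) = - 51122 \left(\left(\frac{1760}{3} + \frac{2}{3} + \frac{236}{3}\right) + 37310\right) = - 51122 \left(666 + 37310\right) = \left(-51122\right) 37976 = -1941409072$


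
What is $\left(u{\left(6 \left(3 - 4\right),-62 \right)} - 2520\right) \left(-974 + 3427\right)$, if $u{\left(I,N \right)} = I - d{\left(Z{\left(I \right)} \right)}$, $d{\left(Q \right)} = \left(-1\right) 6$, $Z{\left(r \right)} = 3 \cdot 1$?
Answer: $-6181560$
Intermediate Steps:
$Z{\left(r \right)} = 3$
$d{\left(Q \right)} = -6$
$u{\left(I,N \right)} = 6 + I$ ($u{\left(I,N \right)} = I - -6 = I + 6 = 6 + I$)
$\left(u{\left(6 \left(3 - 4\right),-62 \right)} - 2520\right) \left(-974 + 3427\right) = \left(\left(6 + 6 \left(3 - 4\right)\right) - 2520\right) \left(-974 + 3427\right) = \left(\left(6 + 6 \left(-1\right)\right) - 2520\right) 2453 = \left(\left(6 - 6\right) - 2520\right) 2453 = \left(0 - 2520\right) 2453 = \left(-2520\right) 2453 = -6181560$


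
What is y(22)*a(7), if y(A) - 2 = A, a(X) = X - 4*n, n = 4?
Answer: -216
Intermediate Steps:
a(X) = -16 + X (a(X) = X - 4*4 = X - 16 = -16 + X)
y(A) = 2 + A
y(22)*a(7) = (2 + 22)*(-16 + 7) = 24*(-9) = -216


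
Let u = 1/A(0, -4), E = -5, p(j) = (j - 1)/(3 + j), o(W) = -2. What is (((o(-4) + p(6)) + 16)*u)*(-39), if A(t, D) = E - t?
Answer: 1703/15 ≈ 113.53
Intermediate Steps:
p(j) = (-1 + j)/(3 + j)
A(t, D) = -5 - t
u = -1/5 (u = 1/(-5 - 1*0) = 1/(-5 + 0) = 1/(-5) = -1/5 ≈ -0.20000)
(((o(-4) + p(6)) + 16)*u)*(-39) = (((-2 + (-1 + 6)/(3 + 6)) + 16)*(-1/5))*(-39) = (((-2 + 5/9) + 16)*(-1/5))*(-39) = ((-13/9 + 16)*(-1/5))*(-39) = ((131/9)*(-1/5))*(-39) = -131/45*(-39) = 1703/15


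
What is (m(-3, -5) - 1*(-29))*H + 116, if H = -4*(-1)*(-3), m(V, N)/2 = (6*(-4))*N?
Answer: -3112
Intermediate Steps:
m(V, N) = -48*N (m(V, N) = 2*((6*(-4))*N) = 2*(-24*N) = -48*N)
H = -12 (H = 4*(-3) = -12)
(m(-3, -5) - 1*(-29))*H + 116 = (-48*(-5) - 1*(-29))*(-12) + 116 = (240 + 29)*(-12) + 116 = 269*(-12) + 116 = -3228 + 116 = -3112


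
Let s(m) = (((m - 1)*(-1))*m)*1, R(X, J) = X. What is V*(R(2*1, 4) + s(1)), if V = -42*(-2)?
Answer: 168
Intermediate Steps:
V = 84
s(m) = m*(1 - m) (s(m) = (((-1 + m)*(-1))*m)*1 = ((1 - m)*m)*1 = (m*(1 - m))*1 = m*(1 - m))
V*(R(2*1, 4) + s(1)) = 84*(2*1 + 1*(1 - 1*1)) = 84*(2 + 1*(1 - 1)) = 84*(2 + 1*0) = 84*(2 + 0) = 84*2 = 168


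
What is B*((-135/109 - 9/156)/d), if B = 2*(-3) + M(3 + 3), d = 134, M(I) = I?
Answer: 0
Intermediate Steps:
B = 0 (B = 2*(-3) + (3 + 3) = -6 + 6 = 0)
B*((-135/109 - 9/156)/d) = 0*((-135/109 - 9/156)/134) = 0*((-135*1/109 - 9*1/156)*(1/134)) = 0*((-135/109 - 3/52)*(1/134)) = 0*(-7347/5668*1/134) = 0*(-7347/759512) = 0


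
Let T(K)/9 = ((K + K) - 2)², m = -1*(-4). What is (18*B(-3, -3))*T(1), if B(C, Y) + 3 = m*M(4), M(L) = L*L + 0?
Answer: 0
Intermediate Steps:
M(L) = L² (M(L) = L² + 0 = L²)
m = 4
B(C, Y) = 61 (B(C, Y) = -3 + 4*4² = -3 + 4*16 = -3 + 64 = 61)
T(K) = 9*(-2 + 2*K)² (T(K) = 9*((K + K) - 2)² = 9*(2*K - 2)² = 9*(-2 + 2*K)²)
(18*B(-3, -3))*T(1) = (18*61)*(36*(-1 + 1)²) = 1098*(36*0²) = 1098*(36*0) = 1098*0 = 0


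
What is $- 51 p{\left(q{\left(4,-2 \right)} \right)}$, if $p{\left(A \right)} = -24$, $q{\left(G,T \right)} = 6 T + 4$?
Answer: $1224$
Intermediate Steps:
$q{\left(G,T \right)} = 4 + 6 T$
$- 51 p{\left(q{\left(4,-2 \right)} \right)} = \left(-51\right) \left(-24\right) = 1224$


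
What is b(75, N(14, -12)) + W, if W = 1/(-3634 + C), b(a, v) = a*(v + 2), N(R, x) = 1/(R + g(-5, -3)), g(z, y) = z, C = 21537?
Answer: 8503928/53709 ≈ 158.33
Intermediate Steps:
N(R, x) = 1/(-5 + R) (N(R, x) = 1/(R - 5) = 1/(-5 + R))
b(a, v) = a*(2 + v)
W = 1/17903 (W = 1/(-3634 + 21537) = 1/17903 ≈ 5.5857e-5)
b(75, N(14, -12)) + W = 75*(2 + 1/(-5 + 14)) + 1/17903 = 75*(2 + 1/9) + 1/17903 = 75*(19/9) + 1/17903 = 475/3 + 1/17903 = 8503928/53709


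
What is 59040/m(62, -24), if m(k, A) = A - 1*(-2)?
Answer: -29520/11 ≈ -2683.6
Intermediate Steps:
m(k, A) = 2 + A (m(k, A) = A + 2 = 2 + A)
59040/m(62, -24) = 59040/(2 - 24) = 59040/(-22) = 59040*(-1/22) = -29520/11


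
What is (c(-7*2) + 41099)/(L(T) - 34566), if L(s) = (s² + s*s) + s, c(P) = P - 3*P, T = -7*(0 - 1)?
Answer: -13709/11487 ≈ -1.1934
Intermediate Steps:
T = 7 (T = -7*(-1) = 7)
c(P) = -2*P
L(s) = s + 2*s² (L(s) = (s² + s²) + s = 2*s² + s = s + 2*s²)
(c(-7*2) + 41099)/(L(T) - 34566) = (-(-14)*2 + 41099)/(7*(1 + 2*7) - 34566) = (-2*(-14) + 41099)/(7*(1 + 14) - 34566) = (28 + 41099)/(7*15 - 34566) = 41127/(105 - 34566) = 41127/(-34461) = 41127*(-1/34461) = -13709/11487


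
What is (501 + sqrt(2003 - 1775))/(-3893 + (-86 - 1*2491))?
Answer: -501/6470 - sqrt(57)/3235 ≈ -0.079768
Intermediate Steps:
(501 + sqrt(2003 - 1775))/(-3893 + (-86 - 1*2491)) = (501 + sqrt(228))/(-3893 + (-86 - 2491)) = (501 + 2*sqrt(57))/(-3893 - 2577) = (501 + 2*sqrt(57))/(-6470) = (501 + 2*sqrt(57))*(-1/6470) = -501/6470 - sqrt(57)/3235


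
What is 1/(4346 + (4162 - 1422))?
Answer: 1/7086 ≈ 0.00014112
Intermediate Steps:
1/(4346 + (4162 - 1422)) = 1/(4346 + 2740) = 1/7086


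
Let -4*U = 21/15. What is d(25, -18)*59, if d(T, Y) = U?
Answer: -413/20 ≈ -20.650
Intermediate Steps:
U = -7/20 (U = -21/(4*15) = -¼*7/5 = -7/20 ≈ -0.35000)
d(T, Y) = -7/20
d(25, -18)*59 = -7/20*59 = -413/20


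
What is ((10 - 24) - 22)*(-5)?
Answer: 180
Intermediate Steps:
((10 - 24) - 22)*(-5) = (-14 - 22)*(-5) = -36*(-5) = 180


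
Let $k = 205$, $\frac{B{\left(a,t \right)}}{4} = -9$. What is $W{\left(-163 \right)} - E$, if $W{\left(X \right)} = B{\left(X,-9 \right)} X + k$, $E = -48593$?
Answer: $54666$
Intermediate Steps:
$B{\left(a,t \right)} = -36$ ($B{\left(a,t \right)} = 4 \left(-9\right) = -36$)
$W{\left(X \right)} = 205 - 36 X$ ($W{\left(X \right)} = - 36 X + 205 = 205 - 36 X$)
$W{\left(-163 \right)} - E = \left(205 - -5868\right) - -48593 = \left(205 + 5868\right) + 48593 = 6073 + 48593 = 54666$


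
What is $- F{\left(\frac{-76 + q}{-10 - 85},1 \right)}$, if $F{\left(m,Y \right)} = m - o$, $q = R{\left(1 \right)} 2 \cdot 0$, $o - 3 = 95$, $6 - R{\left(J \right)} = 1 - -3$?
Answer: $\frac{486}{5} \approx 97.2$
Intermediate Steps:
$R{\left(J \right)} = 2$ ($R{\left(J \right)} = 6 - \left(1 - -3\right) = 6 - \left(1 + 3\right) = 6 - 4 = 2$)
$o = 98$ ($o = 3 + 95 = 98$)
$q = 0$ ($q = 2 \cdot 2 \cdot 0 = 4 \cdot 0 = 0$)
$F{\left(m,Y \right)} = -98 + m$ ($F{\left(m,Y \right)} = m - 98 = -98 + m$)
$- F{\left(\frac{-76 + q}{-10 - 85},1 \right)} = - (-98 + \frac{-76 + 0}{-10 - 85}) = - (-98 - \frac{76}{-95}) = - (-98 - - \frac{4}{5}) = - (-98 + \frac{4}{5}) = \left(-1\right) \left(- \frac{486}{5}\right) = \frac{486}{5}$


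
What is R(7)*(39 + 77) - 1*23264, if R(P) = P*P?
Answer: -17580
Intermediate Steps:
R(P) = P²
R(7)*(39 + 77) - 1*23264 = 7²*(39 + 77) - 1*23264 = 49*116 - 23264 = 5684 - 23264 = -17580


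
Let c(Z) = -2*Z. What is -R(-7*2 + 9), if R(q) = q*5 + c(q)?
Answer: 15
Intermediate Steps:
R(q) = 3*q (R(q) = q*5 - 2*q = 5*q - 2*q = 3*q)
-R(-7*2 + 9) = -3*(-7*2 + 9) = -3*(-14 + 9) = -3*(-5) = -1*(-15) = 15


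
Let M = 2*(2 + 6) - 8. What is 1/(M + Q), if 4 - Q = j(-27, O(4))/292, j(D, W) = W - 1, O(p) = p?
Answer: 292/3501 ≈ 0.083405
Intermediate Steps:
j(D, W) = -1 + W
Q = 1165/292 (Q = 4 - (-1 + 4)/292 = 4 - 3/292 = 1165/292 ≈ 3.9897)
M = 8 (M = 2*8 - 8 = 16 - 8 = 8)
1/(M + Q) = 1/(8 + 1165/292) = 1/(3501/292) = 292/3501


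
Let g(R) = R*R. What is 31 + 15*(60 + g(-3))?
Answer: 1066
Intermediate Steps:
g(R) = R²
31 + 15*(60 + g(-3)) = 31 + 15*(60 + (-3)²) = 31 + 15*(60 + 9) = 31 + 15*69 = 31 + 1035 = 1066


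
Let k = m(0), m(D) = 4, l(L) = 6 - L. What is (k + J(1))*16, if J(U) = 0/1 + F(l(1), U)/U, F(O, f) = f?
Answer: 80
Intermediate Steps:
k = 4
J(U) = 1 (J(U) = 0/1 + U/U = 0*1 + 1 = 0 + 1 = 1)
(k + J(1))*16 = (4 + 1)*16 = 5*16 = 80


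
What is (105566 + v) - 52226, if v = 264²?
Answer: 123036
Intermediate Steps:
v = 69696
(105566 + v) - 52226 = (105566 + 69696) - 52226 = 175262 - 52226 = 123036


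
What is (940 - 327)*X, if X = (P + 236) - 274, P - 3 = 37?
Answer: 1226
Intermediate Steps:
P = 40 (P = 3 + 37 = 40)
X = 2 (X = (40 + 236) - 274 = 276 - 274 = 2)
(940 - 327)*X = (940 - 327)*2 = 613*2 = 1226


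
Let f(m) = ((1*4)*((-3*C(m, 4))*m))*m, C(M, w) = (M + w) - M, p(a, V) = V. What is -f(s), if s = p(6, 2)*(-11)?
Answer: 23232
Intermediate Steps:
C(M, w) = w
s = -22 (s = 2*(-11) = -22)
f(m) = -48*m² (f(m) = ((1*4)*((-3*4)*m))*m = (4*(-12*m))*m = (-48*m)*m = -48*m²)
-f(s) = -(-48)*(-22)² = -(-48)*484 = -1*(-23232) = 23232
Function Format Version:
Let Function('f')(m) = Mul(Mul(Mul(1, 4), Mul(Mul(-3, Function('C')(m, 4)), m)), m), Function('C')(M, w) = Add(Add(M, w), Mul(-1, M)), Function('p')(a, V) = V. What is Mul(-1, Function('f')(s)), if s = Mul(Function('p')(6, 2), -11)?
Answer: 23232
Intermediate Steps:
Function('C')(M, w) = w
s = -22 (s = Mul(2, -11) = -22)
Function('f')(m) = Mul(-48, Pow(m, 2)) (Function('f')(m) = Mul(Mul(Mul(1, 4), Mul(Mul(-3, 4), m)), m) = Mul(Mul(4, Mul(-12, m)), m) = Mul(Mul(-48, m), m) = Mul(-48, Pow(m, 2)))
Mul(-1, Function('f')(s)) = Mul(-1, Mul(-48, Pow(-22, 2))) = Mul(-1, Mul(-48, 484)) = Mul(-1, -23232) = 23232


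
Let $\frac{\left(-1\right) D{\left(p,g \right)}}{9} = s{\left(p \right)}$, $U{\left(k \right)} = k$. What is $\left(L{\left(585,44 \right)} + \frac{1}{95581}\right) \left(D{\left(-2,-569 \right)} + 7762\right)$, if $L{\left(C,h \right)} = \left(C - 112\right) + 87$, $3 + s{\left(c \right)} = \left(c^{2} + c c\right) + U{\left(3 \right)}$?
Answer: $\frac{411610026090}{95581} \approx 4.3064 \cdot 10^{6}$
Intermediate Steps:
$s{\left(c \right)} = 2 c^{2}$ ($s{\left(c \right)} = -3 + \left(\left(c^{2} + c c\right) + 3\right) = -3 + \left(\left(c^{2} + c^{2}\right) + 3\right) = -3 + \left(2 c^{2} + 3\right) = -3 + \left(3 + 2 c^{2}\right) = 2 c^{2}$)
$D{\left(p,g \right)} = - 18 p^{2}$ ($D{\left(p,g \right)} = - 9 \cdot 2 p^{2} = - 18 p^{2}$)
$L{\left(C,h \right)} = -25 + C$ ($L{\left(C,h \right)} = \left(C - 112\right) + 87 = \left(-112 + C\right) + 87 = -25 + C$)
$\left(L{\left(585,44 \right)} + \frac{1}{95581}\right) \left(D{\left(-2,-569 \right)} + 7762\right) = \left(\left(-25 + 585\right) + \frac{1}{95581}\right) \left(- 18 \left(-2\right)^{2} + 7762\right) = \left(560 + \frac{1}{95581}\right) \left(\left(-18\right) 4 + 7762\right) = \frac{53525361 \left(-72 + 7762\right)}{95581} = \frac{53525361}{95581} \cdot 7690 = \frac{411610026090}{95581}$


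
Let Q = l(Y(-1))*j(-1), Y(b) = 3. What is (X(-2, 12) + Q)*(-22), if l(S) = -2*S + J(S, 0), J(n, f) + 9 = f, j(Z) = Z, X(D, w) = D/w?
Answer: -979/3 ≈ -326.33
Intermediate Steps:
J(n, f) = -9 + f
l(S) = -9 - 2*S (l(S) = -2*S + (-9 + 0) = -2*S - 9 = -9 - 2*S)
Q = 15 (Q = (-9 - 2*3)*(-1) = (-9 - 6)*(-1) = -15*(-1) = 15)
(X(-2, 12) + Q)*(-22) = (-2/12 + 15)*(-22) = (-2*1/12 + 15)*(-22) = (-⅙ + 15)*(-22) = (89/6)*(-22) = -979/3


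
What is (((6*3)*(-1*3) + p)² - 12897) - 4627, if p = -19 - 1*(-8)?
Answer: -13299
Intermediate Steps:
p = -11 (p = -19 + 8 = -11)
(((6*3)*(-1*3) + p)² - 12897) - 4627 = (((6*3)*(-1*3) - 11)² - 12897) - 4627 = ((18*(-3) - 11)² - 12897) - 4627 = ((-54 - 11)² - 12897) - 4627 = ((-65)² - 12897) - 4627 = (4225 - 12897) - 4627 = -8672 - 4627 = -13299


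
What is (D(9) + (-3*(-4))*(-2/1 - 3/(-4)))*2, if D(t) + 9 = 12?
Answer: -24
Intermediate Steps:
D(t) = 3 (D(t) = -9 + 12 = 3)
(D(9) + (-3*(-4))*(-2/1 - 3/(-4)))*2 = (3 + (-3*(-4))*(-2/1 - 3/(-4)))*2 = (3 + 12*(-2*1 - 3*(-¼)))*2 = (3 + 12*(-2 + ¾))*2 = (3 + 12*(-5/4))*2 = (3 - 15)*2 = -12*2 = -24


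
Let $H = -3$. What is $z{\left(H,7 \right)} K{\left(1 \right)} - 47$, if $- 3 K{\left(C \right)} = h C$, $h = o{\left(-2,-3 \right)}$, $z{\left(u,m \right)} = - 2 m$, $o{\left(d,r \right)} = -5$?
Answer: $- \frac{211}{3} \approx -70.333$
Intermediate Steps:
$h = -5$
$K{\left(C \right)} = \frac{5 C}{3}$ ($K{\left(C \right)} = - \frac{\left(-5\right) C}{3} = \frac{5 C}{3}$)
$z{\left(H,7 \right)} K{\left(1 \right)} - 47 = \left(-2\right) 7 \cdot \frac{5}{3} \cdot 1 - 47 = \left(-14\right) \frac{5}{3} - 47 = - \frac{70}{3} - 47 = - \frac{211}{3}$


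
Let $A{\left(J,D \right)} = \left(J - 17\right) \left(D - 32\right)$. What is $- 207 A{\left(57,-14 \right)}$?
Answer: $380880$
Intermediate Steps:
$A{\left(J,D \right)} = \left(-32 + D\right) \left(-17 + J\right)$ ($A{\left(J,D \right)} = \left(-17 + J\right) \left(-32 + D\right) = \left(-32 + D\right) \left(-17 + J\right)$)
$- 207 A{\left(57,-14 \right)} = - 207 \left(544 - 1824 - -238 - 798\right) = - 207 \left(544 - 1824 + 238 - 798\right) = \left(-207\right) \left(-1840\right) = 380880$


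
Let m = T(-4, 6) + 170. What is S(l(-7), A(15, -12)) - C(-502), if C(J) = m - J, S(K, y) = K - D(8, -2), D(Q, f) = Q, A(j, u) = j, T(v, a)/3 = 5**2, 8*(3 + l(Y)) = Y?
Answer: -6071/8 ≈ -758.88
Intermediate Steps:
l(Y) = -3 + Y/8
T(v, a) = 75 (T(v, a) = 3*5**2 = 3*25 = 75)
S(K, y) = -8 + K (S(K, y) = K - 1*8 = K - 8 = -8 + K)
m = 245 (m = 75 + 170 = 245)
C(J) = 245 - J
S(l(-7), A(15, -12)) - C(-502) = (-8 + (-3 + (1/8)*(-7))) - (245 - 1*(-502)) = (-8 + (-3 - 7/8)) - (245 + 502) = (-8 - 31/8) - 1*747 = -95/8 - 747 = -6071/8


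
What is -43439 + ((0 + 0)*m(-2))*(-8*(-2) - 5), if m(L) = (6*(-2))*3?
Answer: -43439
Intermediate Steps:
m(L) = -36 (m(L) = -12*3 = -36)
-43439 + ((0 + 0)*m(-2))*(-8*(-2) - 5) = -43439 + ((0 + 0)*(-36))*(-8*(-2) - 5) = -43439 + (0*(-36))*(16 - 5) = -43439 + 0*11 = -43439 + 0 = -43439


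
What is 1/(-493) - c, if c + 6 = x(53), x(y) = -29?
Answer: 17254/493 ≈ 34.998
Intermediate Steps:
c = -35 (c = -6 - 29 = -35)
1/(-493) - c = 1/(-493) - 1*(-35) = -1/493 + 35 = 17254/493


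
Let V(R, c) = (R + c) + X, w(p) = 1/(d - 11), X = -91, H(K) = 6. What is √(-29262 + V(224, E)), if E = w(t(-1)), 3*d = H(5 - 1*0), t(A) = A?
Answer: I*√262162/3 ≈ 170.67*I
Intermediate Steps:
d = 2 (d = (⅓)*6 = 2)
w(p) = -⅑ (w(p) = 1/(2 - 11) = 1/(-9) = -⅑)
E = -⅑ ≈ -0.11111
V(R, c) = -91 + R + c (V(R, c) = (R + c) - 91 = -91 + R + c)
√(-29262 + V(224, E)) = √(-29262 + (-91 + 224 - ⅑)) = √(-29262 + 1196/9) = √(-262162/9) = I*√262162/3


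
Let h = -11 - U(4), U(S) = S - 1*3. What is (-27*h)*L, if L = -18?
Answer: -5832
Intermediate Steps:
U(S) = -3 + S (U(S) = S - 3 = -3 + S)
h = -12 (h = -11 - (-3 + 4) = -11 - 1*1 = -11 - 1 = -12)
(-27*h)*L = -27*(-12)*(-18) = 324*(-18) = -5832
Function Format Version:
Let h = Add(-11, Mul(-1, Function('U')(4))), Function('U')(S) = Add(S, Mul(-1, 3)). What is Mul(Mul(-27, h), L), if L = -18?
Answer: -5832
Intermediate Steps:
Function('U')(S) = Add(-3, S) (Function('U')(S) = Add(S, -3) = Add(-3, S))
h = -12 (h = Add(-11, Mul(-1, Add(-3, 4))) = Add(-11, Mul(-1, 1)) = Add(-11, -1) = -12)
Mul(Mul(-27, h), L) = Mul(Mul(-27, -12), -18) = Mul(324, -18) = -5832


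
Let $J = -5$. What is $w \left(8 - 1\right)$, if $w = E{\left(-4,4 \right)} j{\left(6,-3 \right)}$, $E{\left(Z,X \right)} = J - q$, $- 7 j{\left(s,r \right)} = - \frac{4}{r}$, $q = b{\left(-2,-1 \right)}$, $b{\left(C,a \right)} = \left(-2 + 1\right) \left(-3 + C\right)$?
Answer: $\frac{40}{3} \approx 13.333$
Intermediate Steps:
$b{\left(C,a \right)} = 3 - C$ ($b{\left(C,a \right)} = - (-3 + C) = 3 - C$)
$q = 5$ ($q = 3 - -2 = 3 + 2 = 5$)
$j{\left(s,r \right)} = \frac{4}{7 r}$ ($j{\left(s,r \right)} = - \frac{\left(-4\right) \frac{1}{r}}{7} = \frac{4}{7 r}$)
$E{\left(Z,X \right)} = -10$ ($E{\left(Z,X \right)} = -5 - 5 = -10$)
$w = \frac{40}{21}$ ($w = - 10 \frac{4}{7 \left(-3\right)} = - 10 \cdot \frac{4}{7} \left(- \frac{1}{3}\right) = \left(-10\right) \left(- \frac{4}{21}\right) = \frac{40}{21} \approx 1.9048$)
$w \left(8 - 1\right) = \frac{40 \left(8 - 1\right)}{21} = \frac{40}{21} \cdot 7 = \frac{40}{3}$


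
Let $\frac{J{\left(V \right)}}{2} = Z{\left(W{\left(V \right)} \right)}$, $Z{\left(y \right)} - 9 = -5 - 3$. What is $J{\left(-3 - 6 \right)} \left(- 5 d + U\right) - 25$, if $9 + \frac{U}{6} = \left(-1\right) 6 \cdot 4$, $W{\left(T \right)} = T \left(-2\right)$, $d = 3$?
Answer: $-451$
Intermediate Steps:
$W{\left(T \right)} = - 2 T$
$Z{\left(y \right)} = 1$ ($Z{\left(y \right)} = 9 - 8 = 1$)
$J{\left(V \right)} = 2$ ($J{\left(V \right)} = 2 \cdot 1 = 2$)
$U = -198$ ($U = -54 + 6 \left(-1\right) 6 \cdot 4 = -54 + 6 \left(\left(-6\right) 4\right) = -54 + 6 \left(-24\right) = -54 - 144 = -198$)
$J{\left(-3 - 6 \right)} \left(- 5 d + U\right) - 25 = 2 \left(\left(-5\right) 3 - 198\right) - 25 = 2 \left(-15 - 198\right) - 25 = 2 \left(-213\right) - 25 = -426 - 25 = -451$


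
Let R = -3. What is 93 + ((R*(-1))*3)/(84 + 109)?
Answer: 17958/193 ≈ 93.047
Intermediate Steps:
93 + ((R*(-1))*3)/(84 + 109) = 93 + (-3*(-1)*3)/(84 + 109) = 93 + (3*3)/193 = 93 + (1/193)*9 = 93 + 9/193 = 17958/193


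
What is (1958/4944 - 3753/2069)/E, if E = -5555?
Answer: 1450373/5682285048 ≈ 0.00025524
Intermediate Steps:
(1958/4944 - 3753/2069)/E = (1958/4944 - 3753/2069)/(-5555) = (1958*(1/4944) - 3753*1/2069)*(-1/5555) = (979/2472 - 3753/2069)*(-1/5555) = -7251865/5114568*(-1/5555) = 1450373/5682285048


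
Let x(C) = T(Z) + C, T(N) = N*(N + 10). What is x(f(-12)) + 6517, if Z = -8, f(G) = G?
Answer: 6489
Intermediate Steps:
T(N) = N*(10 + N)
x(C) = -16 + C (x(C) = -8*(10 - 8) + C = -8*2 + C = -16 + C)
x(f(-12)) + 6517 = (-16 - 12) + 6517 = -28 + 6517 = 6489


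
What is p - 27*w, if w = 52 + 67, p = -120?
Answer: -3333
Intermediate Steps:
w = 119
p - 27*w = -120 - 27*119 = -120 - 3213 = -3333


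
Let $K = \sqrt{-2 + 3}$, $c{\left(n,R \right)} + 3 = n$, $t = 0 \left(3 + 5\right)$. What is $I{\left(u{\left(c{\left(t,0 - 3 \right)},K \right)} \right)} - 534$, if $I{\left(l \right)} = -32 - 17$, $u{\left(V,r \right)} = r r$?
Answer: $-583$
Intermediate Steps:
$t = 0$ ($t = 0 \cdot 8 = 0$)
$c{\left(n,R \right)} = -3 + n$
$K = 1$ ($K = \sqrt{1} = 1$)
$u{\left(V,r \right)} = r^{2}$
$I{\left(l \right)} = -49$
$I{\left(u{\left(c{\left(t,0 - 3 \right)},K \right)} \right)} - 534 = -49 - 534 = -583$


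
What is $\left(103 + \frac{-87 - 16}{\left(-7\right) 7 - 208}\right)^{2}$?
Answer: $\frac{706177476}{66049} \approx 10692.0$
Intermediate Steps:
$\left(103 + \frac{-87 - 16}{\left(-7\right) 7 - 208}\right)^{2} = \left(103 - \frac{103}{-49 - 208}\right)^{2} = \left(103 - \frac{103}{-257}\right)^{2} = \left(103 - - \frac{103}{257}\right)^{2} = \left(103 + \frac{103}{257}\right)^{2} = \left(\frac{26574}{257}\right)^{2} = \frac{706177476}{66049}$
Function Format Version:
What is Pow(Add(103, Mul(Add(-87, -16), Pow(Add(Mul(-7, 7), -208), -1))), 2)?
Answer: Rational(706177476, 66049) ≈ 10692.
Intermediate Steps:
Pow(Add(103, Mul(Add(-87, -16), Pow(Add(Mul(-7, 7), -208), -1))), 2) = Pow(Add(103, Mul(-103, Pow(Add(-49, -208), -1))), 2) = Pow(Add(103, Mul(-103, Pow(-257, -1))), 2) = Pow(Add(103, Mul(-103, Rational(-1, 257))), 2) = Pow(Add(103, Rational(103, 257)), 2) = Pow(Rational(26574, 257), 2) = Rational(706177476, 66049)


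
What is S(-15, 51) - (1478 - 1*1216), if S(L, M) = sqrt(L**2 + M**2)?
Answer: -262 + 3*sqrt(314) ≈ -208.84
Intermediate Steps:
S(-15, 51) - (1478 - 1*1216) = sqrt((-15)**2 + 51**2) - (1478 - 1*1216) = sqrt(225 + 2601) - (1478 - 1216) = sqrt(2826) - 1*262 = 3*sqrt(314) - 262 = -262 + 3*sqrt(314)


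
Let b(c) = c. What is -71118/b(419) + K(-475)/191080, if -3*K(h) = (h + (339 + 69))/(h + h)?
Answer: -38729298232073/228178182000 ≈ -169.73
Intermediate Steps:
K(h) = -(408 + h)/(6*h) (K(h) = -(h + (339 + 69))/(3*(h + h)) = -(h + 408)/(3*(2*h)) = -(408 + h)*1/(2*h)/3 = -(408 + h)/(6*h))
-71118/b(419) + K(-475)/191080 = -71118/419 + ((1/6)*(-408 - 1*(-475))/(-475))/191080 = -71118*1/419 + ((1/6)*(-1/475)*(-408 + 475))*(1/191080) = -71118/419 + ((1/6)*(-1/475)*67)*(1/191080) = -71118/419 - 67/2850*1/191080 = -71118/419 - 67/544578000 = -38729298232073/228178182000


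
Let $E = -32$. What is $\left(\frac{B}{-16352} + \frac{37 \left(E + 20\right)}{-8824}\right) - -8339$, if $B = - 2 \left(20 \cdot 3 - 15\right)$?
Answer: $\frac{75202672795}{9018128} \approx 8339.1$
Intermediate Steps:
$B = -90$ ($B = - 2 \left(60 - 15\right) = \left(-2\right) 45 = -90$)
$\left(\frac{B}{-16352} + \frac{37 \left(E + 20\right)}{-8824}\right) - -8339 = \left(- \frac{90}{-16352} + \frac{37 \left(-32 + 20\right)}{-8824}\right) - -8339 = \left(\left(-90\right) \left(- \frac{1}{16352}\right) + 37 \left(-12\right) \left(- \frac{1}{8824}\right)\right) + 8339 = \left(\frac{45}{8176} - - \frac{111}{2206}\right) + 8339 = \left(\frac{45}{8176} + \frac{111}{2206}\right) + 8339 = \frac{503403}{9018128} + 8339 = \frac{75202672795}{9018128}$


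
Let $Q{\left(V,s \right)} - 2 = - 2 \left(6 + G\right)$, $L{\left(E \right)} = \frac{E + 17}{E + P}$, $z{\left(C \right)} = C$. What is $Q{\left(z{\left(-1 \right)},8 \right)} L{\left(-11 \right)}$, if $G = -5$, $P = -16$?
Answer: $0$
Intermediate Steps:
$L{\left(E \right)} = \frac{17 + E}{-16 + E}$ ($L{\left(E \right)} = \frac{E + 17}{E - 16} = \frac{17 + E}{-16 + E}$)
$Q{\left(V,s \right)} = 0$ ($Q{\left(V,s \right)} = 2 - 2 \left(6 - 5\right) = 2 - 2 = 0$)
$Q{\left(z{\left(-1 \right)},8 \right)} L{\left(-11 \right)} = 0 \frac{17 - 11}{-16 - 11} = 0 \frac{1}{-27} \cdot 6 = 0 \left(\left(- \frac{1}{27}\right) 6\right) = 0 \left(- \frac{2}{9}\right) = 0$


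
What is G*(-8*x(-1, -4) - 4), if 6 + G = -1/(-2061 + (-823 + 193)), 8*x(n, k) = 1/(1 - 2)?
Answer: 16145/897 ≈ 17.999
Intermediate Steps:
x(n, k) = -1/8 (x(n, k) = 1/(8*(1 - 2)) = (1/8)/(-1) = (1/8)*(-1) = -1/8)
G = -16145/2691 (G = -6 - 1/(-2061 + (-823 + 193)) = -6 - 1/(-2061 - 630) = -6 - 1/(-2691) = -6 - 1*(-1/2691) = -6 + 1/2691 = -16145/2691 ≈ -5.9996)
G*(-8*x(-1, -4) - 4) = -16145*(-8*(-1/8) - 4)/2691 = -16145*(1 - 4)/2691 = -16145/2691*(-3) = 16145/897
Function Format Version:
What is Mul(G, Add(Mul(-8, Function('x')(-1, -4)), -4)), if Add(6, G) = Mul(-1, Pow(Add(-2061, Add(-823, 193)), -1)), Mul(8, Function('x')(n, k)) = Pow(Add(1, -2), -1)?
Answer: Rational(16145, 897) ≈ 17.999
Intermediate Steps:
Function('x')(n, k) = Rational(-1, 8) (Function('x')(n, k) = Mul(Rational(1, 8), Pow(Add(1, -2), -1)) = Mul(Rational(1, 8), Pow(-1, -1)) = Mul(Rational(1, 8), -1) = Rational(-1, 8))
G = Rational(-16145, 2691) (G = Add(-6, Mul(-1, Pow(Add(-2061, Add(-823, 193)), -1))) = Add(-6, Mul(-1, Pow(Add(-2061, -630), -1))) = Add(-6, Mul(-1, Pow(-2691, -1))) = Add(-6, Mul(-1, Rational(-1, 2691))) = Add(-6, Rational(1, 2691)) = Rational(-16145, 2691) ≈ -5.9996)
Mul(G, Add(Mul(-8, Function('x')(-1, -4)), -4)) = Mul(Rational(-16145, 2691), Add(Mul(-8, Rational(-1, 8)), -4)) = Mul(Rational(-16145, 2691), Add(1, -4)) = Mul(Rational(-16145, 2691), -3) = Rational(16145, 897)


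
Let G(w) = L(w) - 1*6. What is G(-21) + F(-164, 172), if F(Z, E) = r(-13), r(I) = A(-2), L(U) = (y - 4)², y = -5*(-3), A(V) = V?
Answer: 113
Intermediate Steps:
y = 15
L(U) = 121 (L(U) = (15 - 4)² = 11² = 121)
r(I) = -2
F(Z, E) = -2
G(w) = 115 (G(w) = 121 - 1*6 = 121 - 6 = 115)
G(-21) + F(-164, 172) = 115 - 2 = 113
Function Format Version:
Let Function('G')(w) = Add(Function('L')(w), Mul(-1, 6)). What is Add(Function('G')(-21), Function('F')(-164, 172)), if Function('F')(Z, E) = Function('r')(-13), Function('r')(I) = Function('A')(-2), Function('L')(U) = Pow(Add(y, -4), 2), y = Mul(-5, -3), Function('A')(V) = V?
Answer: 113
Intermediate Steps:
y = 15
Function('L')(U) = 121 (Function('L')(U) = Pow(Add(15, -4), 2) = Pow(11, 2) = 121)
Function('r')(I) = -2
Function('F')(Z, E) = -2
Function('G')(w) = 115 (Function('G')(w) = Add(121, Mul(-1, 6)) = Add(121, -6) = 115)
Add(Function('G')(-21), Function('F')(-164, 172)) = Add(115, -2) = 113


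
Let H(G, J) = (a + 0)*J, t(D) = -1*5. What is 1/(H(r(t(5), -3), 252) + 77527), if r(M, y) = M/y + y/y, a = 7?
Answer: 1/79291 ≈ 1.2612e-5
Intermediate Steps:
t(D) = -5
r(M, y) = 1 + M/y (r(M, y) = M/y + 1 = 1 + M/y)
H(G, J) = 7*J (H(G, J) = (7 + 0)*J = 7*J)
1/(H(r(t(5), -3), 252) + 77527) = 1/(7*252 + 77527) = 1/(1764 + 77527) = 1/79291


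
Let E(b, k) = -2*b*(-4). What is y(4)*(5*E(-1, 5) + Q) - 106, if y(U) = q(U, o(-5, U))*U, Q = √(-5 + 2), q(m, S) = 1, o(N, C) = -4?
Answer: -266 + 4*I*√3 ≈ -266.0 + 6.9282*I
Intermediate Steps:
E(b, k) = 8*b
Q = I*√3 (Q = √(-3) = I*√3 ≈ 1.732*I)
y(U) = U (y(U) = 1*U = U)
y(4)*(5*E(-1, 5) + Q) - 106 = 4*(5*(8*(-1)) + I*√3) - 106 = 4*(5*(-8) + I*√3) - 106 = 4*(-40 + I*√3) - 106 = (-160 + 4*I*√3) - 106 = -266 + 4*I*√3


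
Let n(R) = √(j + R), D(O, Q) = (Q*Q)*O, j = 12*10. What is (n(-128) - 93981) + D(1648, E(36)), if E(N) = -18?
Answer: 439971 + 2*I*√2 ≈ 4.3997e+5 + 2.8284*I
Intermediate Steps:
j = 120
D(O, Q) = O*Q² (D(O, Q) = Q²*O = O*Q²)
n(R) = √(120 + R)
(n(-128) - 93981) + D(1648, E(36)) = (√(120 - 128) - 93981) + 1648*(-18)² = (√(-8) - 93981) + 1648*324 = (2*I*√2 - 93981) + 533952 = (-93981 + 2*I*√2) + 533952 = 439971 + 2*I*√2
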